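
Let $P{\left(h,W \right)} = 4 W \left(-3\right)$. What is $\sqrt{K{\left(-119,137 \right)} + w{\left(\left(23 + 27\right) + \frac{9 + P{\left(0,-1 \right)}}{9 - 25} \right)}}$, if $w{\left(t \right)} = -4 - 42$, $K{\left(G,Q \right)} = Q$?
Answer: $\sqrt{91} \approx 9.5394$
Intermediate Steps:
$P{\left(h,W \right)} = - 12 W$
$w{\left(t \right)} = -46$ ($w{\left(t \right)} = -4 - 42 = -46$)
$\sqrt{K{\left(-119,137 \right)} + w{\left(\left(23 + 27\right) + \frac{9 + P{\left(0,-1 \right)}}{9 - 25} \right)}} = \sqrt{137 - 46} = \sqrt{91}$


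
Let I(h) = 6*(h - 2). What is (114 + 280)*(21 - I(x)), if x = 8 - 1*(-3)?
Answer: -13002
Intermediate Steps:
x = 11 (x = 8 + 3 = 11)
I(h) = -12 + 6*h (I(h) = 6*(-2 + h) = -12 + 6*h)
(114 + 280)*(21 - I(x)) = (114 + 280)*(21 - (-12 + 6*11)) = 394*(21 - (-12 + 66)) = 394*(21 - 1*54) = 394*(21 - 54) = 394*(-33) = -13002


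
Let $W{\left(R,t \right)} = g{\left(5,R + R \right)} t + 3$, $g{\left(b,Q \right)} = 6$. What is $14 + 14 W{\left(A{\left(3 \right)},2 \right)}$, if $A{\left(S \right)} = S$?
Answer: $224$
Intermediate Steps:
$W{\left(R,t \right)} = 3 + 6 t$ ($W{\left(R,t \right)} = 6 t + 3 = 3 + 6 t$)
$14 + 14 W{\left(A{\left(3 \right)},2 \right)} = 14 + 14 \left(3 + 6 \cdot 2\right) = 14 + 14 \left(3 + 12\right) = 14 + 14 \cdot 15 = 14 + 210 = 224$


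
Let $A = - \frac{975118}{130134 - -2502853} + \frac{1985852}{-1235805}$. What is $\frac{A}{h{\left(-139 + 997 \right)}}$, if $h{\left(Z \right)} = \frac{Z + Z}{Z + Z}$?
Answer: $- \frac{6433778199914}{3253858499535} \approx -1.9773$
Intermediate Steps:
$A = - \frac{6433778199914}{3253858499535}$ ($A = - \frac{975118}{130134 + 2502853} + 1985852 \left(- \frac{1}{1235805}\right) = - \frac{975118}{2632987} - \frac{1985852}{1235805} = - \frac{6433778199914}{3253858499535} \approx -1.9773$)
$h{\left(Z \right)} = 1$ ($h{\left(Z \right)} = \frac{2 Z}{2 Z} = 2 Z \frac{1}{2 Z} = 1$)
$\frac{A}{h{\left(-139 + 997 \right)}} = - \frac{6433778199914}{3253858499535 \cdot 1} = \left(- \frac{6433778199914}{3253858499535}\right) 1 = - \frac{6433778199914}{3253858499535}$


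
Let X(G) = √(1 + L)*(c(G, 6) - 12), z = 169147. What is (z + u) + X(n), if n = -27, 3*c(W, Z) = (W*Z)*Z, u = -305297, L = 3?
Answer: -136822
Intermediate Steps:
c(W, Z) = W*Z²/3 (c(W, Z) = ((W*Z)*Z)/3 = (W*Z²)/3 = W*Z²/3)
X(G) = -24 + 24*G (X(G) = √(1 + 3)*((⅓)*G*6² - 12) = √4*((⅓)*G*36 - 12) = 2*(12*G - 12) = 2*(-12 + 12*G) = -24 + 24*G)
(z + u) + X(n) = (169147 - 305297) + (-24 + 24*(-27)) = -136150 + (-24 - 648) = -136150 - 672 = -136822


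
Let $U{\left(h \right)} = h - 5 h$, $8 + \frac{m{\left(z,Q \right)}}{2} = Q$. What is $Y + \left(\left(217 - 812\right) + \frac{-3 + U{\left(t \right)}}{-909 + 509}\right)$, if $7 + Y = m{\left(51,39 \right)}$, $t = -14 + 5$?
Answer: $- \frac{216033}{400} \approx -540.08$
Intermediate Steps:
$t = -9$
$m{\left(z,Q \right)} = -16 + 2 Q$
$U{\left(h \right)} = - 4 h$
$Y = 55$ ($Y = -7 + \left(-16 + 2 \cdot 39\right) = -7 + \left(-16 + 78\right) = -7 + 62 = 55$)
$Y + \left(\left(217 - 812\right) + \frac{-3 + U{\left(t \right)}}{-909 + 509}\right) = 55 + \left(\left(217 - 812\right) + \frac{-3 - -36}{-909 + 509}\right) = 55 + \left(\left(217 - 812\right) + \frac{-3 + 36}{-400}\right) = 55 + \left(-595 + 33 \left(- \frac{1}{400}\right)\right) = 55 - \frac{238033}{400} = - \frac{216033}{400}$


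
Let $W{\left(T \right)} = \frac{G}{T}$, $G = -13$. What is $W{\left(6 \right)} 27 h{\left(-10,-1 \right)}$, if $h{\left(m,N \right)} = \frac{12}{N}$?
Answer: $702$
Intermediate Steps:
$W{\left(T \right)} = - \frac{13}{T}$
$W{\left(6 \right)} 27 h{\left(-10,-1 \right)} = - \frac{13}{6} \cdot 27 \frac{12}{-1} = \left(-13\right) \frac{1}{6} \cdot 27 \cdot 12 \left(-1\right) = \left(- \frac{13}{6}\right) 27 \left(-12\right) = \left(- \frac{117}{2}\right) \left(-12\right) = 702$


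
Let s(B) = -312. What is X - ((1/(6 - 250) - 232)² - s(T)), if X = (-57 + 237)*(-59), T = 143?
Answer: -3855426433/59536 ≈ -64758.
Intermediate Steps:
X = -10620 (X = 180*(-59) = -10620)
X - ((1/(6 - 250) - 232)² - s(T)) = -10620 - ((1/(6 - 250) - 232)² - 1*(-312)) = -10620 - ((1/(-244) - 232)² + 312) = -10620 - ((-1/244 - 232)² + 312) = -10620 - ((-56609/244)² + 312) = -10620 - (3204578881/59536 + 312) = -10620 - 1*3223154113/59536 = -10620 - 3223154113/59536 = -3855426433/59536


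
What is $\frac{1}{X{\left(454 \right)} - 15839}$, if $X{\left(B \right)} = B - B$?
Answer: $- \frac{1}{15839} \approx -6.3135 \cdot 10^{-5}$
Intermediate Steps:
$X{\left(B \right)} = 0$
$\frac{1}{X{\left(454 \right)} - 15839} = \frac{1}{0 - 15839} = \frac{1}{-15839} = - \frac{1}{15839}$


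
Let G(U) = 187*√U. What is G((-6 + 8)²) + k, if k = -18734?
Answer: -18360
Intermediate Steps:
G((-6 + 8)²) + k = 187*√((-6 + 8)²) - 18734 = 187*√(2²) - 18734 = 187*√4 - 18734 = 187*2 - 18734 = 374 - 18734 = -18360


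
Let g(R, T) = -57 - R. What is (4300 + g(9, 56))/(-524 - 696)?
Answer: -2117/610 ≈ -3.4705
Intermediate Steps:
(4300 + g(9, 56))/(-524 - 696) = (4300 + (-57 - 1*9))/(-524 - 696) = (4300 + (-57 - 9))/(-1220) = (4300 - 66)*(-1/1220) = 4234*(-1/1220) = -2117/610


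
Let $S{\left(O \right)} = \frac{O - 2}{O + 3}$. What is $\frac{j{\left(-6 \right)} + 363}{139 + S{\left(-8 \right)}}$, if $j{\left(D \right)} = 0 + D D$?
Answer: $\frac{133}{47} \approx 2.8298$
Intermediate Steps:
$S{\left(O \right)} = \frac{-2 + O}{3 + O}$
$j{\left(D \right)} = D^{2}$ ($j{\left(D \right)} = 0 + D^{2} = D^{2}$)
$\frac{j{\left(-6 \right)} + 363}{139 + S{\left(-8 \right)}} = \frac{\left(-6\right)^{2} + 363}{139 + \frac{-2 - 8}{3 - 8}} = \frac{36 + 363}{139 + \frac{1}{-5} \left(-10\right)} = \frac{399}{139 - -2} = \frac{399}{139 + 2} = \frac{399}{141} = 399 \cdot \frac{1}{141} = \frac{133}{47}$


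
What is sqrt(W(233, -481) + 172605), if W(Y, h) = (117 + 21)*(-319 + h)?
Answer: sqrt(62205) ≈ 249.41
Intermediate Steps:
W(Y, h) = -44022 + 138*h (W(Y, h) = 138*(-319 + h) = -44022 + 138*h)
sqrt(W(233, -481) + 172605) = sqrt((-44022 + 138*(-481)) + 172605) = sqrt((-44022 - 66378) + 172605) = sqrt(-110400 + 172605) = sqrt(62205)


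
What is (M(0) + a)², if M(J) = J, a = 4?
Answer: 16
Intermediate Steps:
(M(0) + a)² = (0 + 4)² = 4² = 16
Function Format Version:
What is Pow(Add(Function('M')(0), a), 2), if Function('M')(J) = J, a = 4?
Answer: 16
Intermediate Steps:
Pow(Add(Function('M')(0), a), 2) = Pow(Add(0, 4), 2) = Pow(4, 2) = 16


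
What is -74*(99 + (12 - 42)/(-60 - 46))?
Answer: -389388/53 ≈ -7346.9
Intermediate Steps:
-74*(99 + (12 - 42)/(-60 - 46)) = -74*(99 - 30/(-106)) = -74*(99 - 30*(-1/106)) = -74*(99 + 15/53) = -74*5262/53 = -389388/53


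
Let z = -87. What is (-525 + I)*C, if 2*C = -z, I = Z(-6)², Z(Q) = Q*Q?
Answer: 67077/2 ≈ 33539.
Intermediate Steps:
Z(Q) = Q²
I = 1296 (I = ((-6)²)² = 36² = 1296)
C = 87/2 (C = (-1*(-87))/2 = (½)*87 = 87/2 ≈ 43.500)
(-525 + I)*C = (-525 + 1296)*(87/2) = 771*(87/2) = 67077/2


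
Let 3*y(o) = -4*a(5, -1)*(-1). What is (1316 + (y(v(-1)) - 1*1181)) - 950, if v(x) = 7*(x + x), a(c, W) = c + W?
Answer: -2429/3 ≈ -809.67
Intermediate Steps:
a(c, W) = W + c
v(x) = 14*x (v(x) = 7*(2*x) = 14*x)
y(o) = 16/3 (y(o) = (-4*(-1 + 5)*(-1))/3 = (-4*4*(-1))/3 = (-16*(-1))/3 = (⅓)*16 = 16/3)
(1316 + (y(v(-1)) - 1*1181)) - 950 = (1316 + (16/3 - 1*1181)) - 950 = (1316 + (16/3 - 1181)) - 950 = (1316 - 3527/3) - 950 = 421/3 - 950 = -2429/3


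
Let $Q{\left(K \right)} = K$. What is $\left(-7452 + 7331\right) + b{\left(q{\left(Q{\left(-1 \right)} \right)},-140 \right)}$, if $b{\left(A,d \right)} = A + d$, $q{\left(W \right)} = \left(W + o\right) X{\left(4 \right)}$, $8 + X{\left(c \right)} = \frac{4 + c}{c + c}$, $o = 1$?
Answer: $-261$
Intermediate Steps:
$X{\left(c \right)} = -8 + \frac{4 + c}{2 c}$ ($X{\left(c \right)} = -8 + \frac{4 + c}{c + c} = -8 + \frac{4 + c}{2 c}$)
$q{\left(W \right)} = -7 - 7 W$ ($q{\left(W \right)} = \left(W + 1\right) \left(- \frac{15}{2} + \frac{2}{4}\right) = \left(1 + W\right) \left(- \frac{15}{2} + 2 \cdot \frac{1}{4}\right) = \left(1 + W\right) \left(- \frac{15}{2} + \frac{1}{2}\right) = \left(1 + W\right) \left(-7\right) = -7 - 7 W$)
$\left(-7452 + 7331\right) + b{\left(q{\left(Q{\left(-1 \right)} \right)},-140 \right)} = \left(-7452 + 7331\right) - 140 = -121 + \left(\left(-7 + 7\right) - 140\right) = -121 + \left(0 - 140\right) = -121 - 140 = -261$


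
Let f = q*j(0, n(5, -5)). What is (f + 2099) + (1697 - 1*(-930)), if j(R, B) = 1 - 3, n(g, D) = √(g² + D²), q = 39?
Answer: 4648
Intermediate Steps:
n(g, D) = √(D² + g²)
j(R, B) = -2
f = -78 (f = 39*(-2) = -78)
(f + 2099) + (1697 - 1*(-930)) = (-78 + 2099) + (1697 - 1*(-930)) = 2021 + (1697 + 930) = 2021 + 2627 = 4648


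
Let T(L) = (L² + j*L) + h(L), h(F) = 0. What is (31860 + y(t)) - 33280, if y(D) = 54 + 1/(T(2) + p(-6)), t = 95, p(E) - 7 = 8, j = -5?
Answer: -12293/9 ≈ -1365.9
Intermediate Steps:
p(E) = 15 (p(E) = 7 + 8 = 15)
T(L) = L² - 5*L (T(L) = (L² - 5*L) + 0 = L² - 5*L)
y(D) = 487/9 (y(D) = 54 + 1/(2*(-5 + 2) + 15) = 54 + 1/(2*(-3) + 15) = 54 + 1/(-6 + 15) = 54 + 1/9 = 54 + ⅑ = 487/9)
(31860 + y(t)) - 33280 = (31860 + 487/9) - 33280 = 287227/9 - 33280 = -12293/9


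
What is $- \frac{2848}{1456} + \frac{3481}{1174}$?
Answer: $\frac{107799}{106834} \approx 1.009$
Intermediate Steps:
$- \frac{2848}{1456} + \frac{3481}{1174} = \left(-2848\right) \frac{1}{1456} + 3481 \cdot \frac{1}{1174} = - \frac{178}{91} + \frac{3481}{1174} = \frac{107799}{106834}$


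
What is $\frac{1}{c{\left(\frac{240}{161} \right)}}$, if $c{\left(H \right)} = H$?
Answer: $\frac{161}{240} \approx 0.67083$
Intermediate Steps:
$\frac{1}{c{\left(\frac{240}{161} \right)}} = \frac{1}{240 \cdot \frac{1}{161}} = \frac{1}{\frac{240}{161}} = \frac{161}{240}$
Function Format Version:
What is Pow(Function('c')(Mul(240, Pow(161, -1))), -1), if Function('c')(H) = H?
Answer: Rational(161, 240) ≈ 0.67083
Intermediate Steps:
Pow(Function('c')(Mul(240, Pow(161, -1))), -1) = Pow(Mul(240, Pow(161, -1)), -1) = Pow(Mul(240, Rational(1, 161)), -1) = Pow(Rational(240, 161), -1) = Rational(161, 240)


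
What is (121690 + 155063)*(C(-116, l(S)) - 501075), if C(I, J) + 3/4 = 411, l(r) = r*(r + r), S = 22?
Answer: -554241886227/4 ≈ -1.3856e+11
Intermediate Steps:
l(r) = 2*r² (l(r) = r*(2*r) = 2*r²)
C(I, J) = 1641/4 (C(I, J) = -¾ + 411 = 1641/4)
(121690 + 155063)*(C(-116, l(S)) - 501075) = (121690 + 155063)*(1641/4 - 501075) = 276753*(-2002659/4) = -554241886227/4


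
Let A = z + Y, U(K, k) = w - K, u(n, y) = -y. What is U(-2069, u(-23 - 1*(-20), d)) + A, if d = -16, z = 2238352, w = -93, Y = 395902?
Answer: 2636230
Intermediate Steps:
U(K, k) = -93 - K
A = 2634254 (A = 2238352 + 395902 = 2634254)
U(-2069, u(-23 - 1*(-20), d)) + A = (-93 - 1*(-2069)) + 2634254 = (-93 + 2069) + 2634254 = 1976 + 2634254 = 2636230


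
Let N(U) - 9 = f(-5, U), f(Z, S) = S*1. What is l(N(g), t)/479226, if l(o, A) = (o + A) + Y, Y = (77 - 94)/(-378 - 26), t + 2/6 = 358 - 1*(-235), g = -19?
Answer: 706243/580821912 ≈ 0.0012159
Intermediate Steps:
t = 1778/3 (t = -1/3 + (358 - 1*(-235)) = -1/3 + (358 + 235) = -1/3 + 593 = 1778/3 ≈ 592.67)
f(Z, S) = S
N(U) = 9 + U
Y = 17/404 (Y = -17/(-404) = -17*(-1/404) = 17/404 ≈ 0.042079)
l(o, A) = 17/404 + A + o (l(o, A) = (o + A) + 17/404 = (A + o) + 17/404 = 17/404 + A + o)
l(N(g), t)/479226 = (17/404 + 1778/3 + (9 - 19))/479226 = (17/404 + 1778/3 - 10)*(1/479226) = (706243/1212)*(1/479226) = 706243/580821912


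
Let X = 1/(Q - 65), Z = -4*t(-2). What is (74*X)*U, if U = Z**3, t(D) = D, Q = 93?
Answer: 9472/7 ≈ 1353.1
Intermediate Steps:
Z = 8 (Z = -4*(-2) = 8)
U = 512 (U = 8**3 = 512)
X = 1/28 (X = 1/(93 - 65) = 1/28 ≈ 0.035714)
(74*X)*U = (74*(1/28))*512 = (37/14)*512 = 9472/7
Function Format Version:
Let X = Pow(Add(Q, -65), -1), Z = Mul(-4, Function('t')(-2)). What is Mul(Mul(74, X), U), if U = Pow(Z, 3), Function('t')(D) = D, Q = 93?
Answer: Rational(9472, 7) ≈ 1353.1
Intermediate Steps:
Z = 8 (Z = Mul(-4, -2) = 8)
U = 512 (U = Pow(8, 3) = 512)
X = Rational(1, 28) (X = Pow(Add(93, -65), -1) = Pow(28, -1) = Rational(1, 28) ≈ 0.035714)
Mul(Mul(74, X), U) = Mul(Mul(74, Rational(1, 28)), 512) = Mul(Rational(37, 14), 512) = Rational(9472, 7)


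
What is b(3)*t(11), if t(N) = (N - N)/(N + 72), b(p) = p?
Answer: 0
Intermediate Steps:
t(N) = 0 (t(N) = 0/(72 + N) = 0)
b(3)*t(11) = 3*0 = 0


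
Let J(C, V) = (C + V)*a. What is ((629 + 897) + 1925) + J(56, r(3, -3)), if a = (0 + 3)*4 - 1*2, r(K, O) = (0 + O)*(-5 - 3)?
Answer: 4251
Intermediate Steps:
r(K, O) = -8*O (r(K, O) = O*(-8) = -8*O)
a = 10 (a = 3*4 - 2 = 12 - 2 = 10)
J(C, V) = 10*C + 10*V (J(C, V) = (C + V)*10 = 10*C + 10*V)
((629 + 897) + 1925) + J(56, r(3, -3)) = ((629 + 897) + 1925) + (10*56 + 10*(-8*(-3))) = (1526 + 1925) + (560 + 10*24) = 3451 + (560 + 240) = 3451 + 800 = 4251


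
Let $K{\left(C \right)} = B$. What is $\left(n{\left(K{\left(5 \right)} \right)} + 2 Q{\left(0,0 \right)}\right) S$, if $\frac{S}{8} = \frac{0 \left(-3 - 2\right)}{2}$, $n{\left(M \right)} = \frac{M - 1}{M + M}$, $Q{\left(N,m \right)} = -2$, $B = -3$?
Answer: $0$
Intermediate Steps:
$K{\left(C \right)} = -3$
$n{\left(M \right)} = \frac{-1 + M}{2 M}$
$S = 0$ ($S = 8 \frac{0 \left(-3 - 2\right)}{2} = 8 \cdot 0 \left(-5\right) \frac{1}{2} = 8 \cdot 0 \cdot \frac{1}{2} = 8 \cdot 0 = 0$)
$\left(n{\left(K{\left(5 \right)} \right)} + 2 Q{\left(0,0 \right)}\right) S = \left(\frac{-1 - 3}{2 \left(-3\right)} + 2 \left(-2\right)\right) 0 = \left(\frac{1}{2} \left(- \frac{1}{3}\right) \left(-4\right) - 4\right) 0 = \left(\frac{2}{3} - 4\right) 0 = \left(- \frac{10}{3}\right) 0 = 0$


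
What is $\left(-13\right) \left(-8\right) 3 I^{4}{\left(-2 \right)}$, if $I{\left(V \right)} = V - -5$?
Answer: $25272$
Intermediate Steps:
$I{\left(V \right)} = 5 + V$ ($I{\left(V \right)} = V + 5 = 5 + V$)
$\left(-13\right) \left(-8\right) 3 I^{4}{\left(-2 \right)} = \left(-13\right) \left(-8\right) 3 \left(5 - 2\right)^{4} = 104 \cdot 3 \cdot 3^{4} = 312 \cdot 81 = 25272$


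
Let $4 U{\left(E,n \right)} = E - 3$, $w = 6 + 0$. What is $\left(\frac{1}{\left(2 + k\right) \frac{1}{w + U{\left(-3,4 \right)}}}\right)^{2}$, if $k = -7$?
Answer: $\frac{81}{100} \approx 0.81$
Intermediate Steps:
$w = 6$
$U{\left(E,n \right)} = - \frac{3}{4} + \frac{E}{4}$ ($U{\left(E,n \right)} = \frac{E - 3}{4} = \frac{-3 + E}{4} = - \frac{3}{4} + \frac{E}{4}$)
$\left(\frac{1}{\left(2 + k\right) \frac{1}{w + U{\left(-3,4 \right)}}}\right)^{2} = \left(\frac{1}{\left(2 - 7\right) \frac{1}{6 + \left(- \frac{3}{4} + \frac{1}{4} \left(-3\right)\right)}}\right)^{2} = \left(\frac{1}{\left(-5\right) \frac{1}{6 - \frac{3}{2}}}\right)^{2} = \left(\frac{1}{\left(-5\right) \frac{1}{\frac{9}{2}}}\right)^{2} = \left(\frac{1}{\left(-5\right) \frac{2}{9}}\right)^{2} = \left(\frac{1}{- \frac{10}{9}}\right)^{2} = \left(- \frac{9}{10}\right)^{2} = \frac{81}{100}$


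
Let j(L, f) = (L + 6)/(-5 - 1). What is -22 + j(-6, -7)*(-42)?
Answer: -22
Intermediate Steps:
j(L, f) = -1 - L/6 (j(L, f) = (6 + L)/(-6) = (6 + L)*(-⅙) = -1 - L/6)
-22 + j(-6, -7)*(-42) = -22 + (-1 - ⅙*(-6))*(-42) = -22 + (-1 + 1)*(-42) = -22 + 0*(-42) = -22 + 0 = -22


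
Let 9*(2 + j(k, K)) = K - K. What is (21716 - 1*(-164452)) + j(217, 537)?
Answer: 186166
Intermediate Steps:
j(k, K) = -2 (j(k, K) = -2 + (K - K)/9 = -2 + (⅑)*0 = -2 + 0 = -2)
(21716 - 1*(-164452)) + j(217, 537) = (21716 - 1*(-164452)) - 2 = (21716 + 164452) - 2 = 186168 - 2 = 186166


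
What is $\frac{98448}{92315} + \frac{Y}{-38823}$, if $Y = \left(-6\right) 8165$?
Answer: $\frac{2781519518}{1194648415} \approx 2.3283$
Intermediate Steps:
$Y = -48990$
$\frac{98448}{92315} + \frac{Y}{-38823} = \frac{98448}{92315} - \frac{48990}{-38823} = 98448 \cdot \frac{1}{92315} - - \frac{16330}{12941} = \frac{98448}{92315} + \frac{16330}{12941} = \frac{2781519518}{1194648415}$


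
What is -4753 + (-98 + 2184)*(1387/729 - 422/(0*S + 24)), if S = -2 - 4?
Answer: -54621049/1458 ≈ -37463.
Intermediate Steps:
S = -6
-4753 + (-98 + 2184)*(1387/729 - 422/(0*S + 24)) = -4753 + (-98 + 2184)*(1387/729 - 422/(0*(-6) + 24)) = -4753 + 2086*(1387*(1/729) - 422/(0 + 24)) = -4753 + 2086*(1387/729 - 422/24) = -4753 + 2086*(1387/729 - 422*1/24) = -4753 + 2086*(1387/729 - 211/12) = -4753 + 2086*(-45725/2916) = -4753 - 47691175/1458 = -54621049/1458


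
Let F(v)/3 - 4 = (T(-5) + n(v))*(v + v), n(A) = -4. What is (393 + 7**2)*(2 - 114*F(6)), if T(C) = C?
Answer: 15721940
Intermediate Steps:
F(v) = 12 - 54*v (F(v) = 12 + 3*((-5 - 4)*(v + v)) = 12 + 3*(-18*v) = 12 - 54*v)
(393 + 7**2)*(2 - 114*F(6)) = (393 + 7**2)*(2 - 114*(12 - 54*6)) = (393 + 49)*(2 - 114*(12 - 324)) = 442*(2 - 114*(-312)) = 442*(2 + 35568) = 442*35570 = 15721940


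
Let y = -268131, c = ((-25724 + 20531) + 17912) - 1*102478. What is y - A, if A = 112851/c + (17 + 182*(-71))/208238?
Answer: -5011674777587669/18691234642 ≈ -2.6813e+5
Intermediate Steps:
c = -89759 (c = (-5193 + 17912) - 102478 = 12719 - 102478 = -89759)
A = -24658206433/18691234642 (A = 112851/(-89759) + (17 + 182*(-71))/208238 = 112851*(-1/89759) + (17 - 12922)*(1/208238) = -112851/89759 - 12905*1/208238 = -112851/89759 - 12905/208238 = -24658206433/18691234642 ≈ -1.3192)
y - A = -268131 - 1*(-24658206433/18691234642) = -268131 + 24658206433/18691234642 = -5011674777587669/18691234642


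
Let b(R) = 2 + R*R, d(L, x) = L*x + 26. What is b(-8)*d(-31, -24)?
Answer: 50820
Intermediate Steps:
d(L, x) = 26 + L*x
b(R) = 2 + R²
b(-8)*d(-31, -24) = (2 + (-8)²)*(26 - 31*(-24)) = (2 + 64)*(26 + 744) = 66*770 = 50820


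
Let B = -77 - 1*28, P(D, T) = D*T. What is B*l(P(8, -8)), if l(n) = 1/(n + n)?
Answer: 105/128 ≈ 0.82031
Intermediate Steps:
l(n) = 1/(2*n)
B = -105 (B = -77 - 28 = -105)
B*l(P(8, -8)) = -105/(2*(8*(-8))) = -105/(2*(-64)) = -105*(-1)/(2*64) = -105*(-1/128) = 105/128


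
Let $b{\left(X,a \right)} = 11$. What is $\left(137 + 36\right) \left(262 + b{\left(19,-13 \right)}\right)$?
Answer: $47229$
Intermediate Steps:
$\left(137 + 36\right) \left(262 + b{\left(19,-13 \right)}\right) = \left(137 + 36\right) \left(262 + 11\right) = 173 \cdot 273 = 47229$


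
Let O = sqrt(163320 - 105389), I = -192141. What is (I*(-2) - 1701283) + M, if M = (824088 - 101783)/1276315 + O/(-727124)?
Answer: -336181481802/255263 - sqrt(57931)/727124 ≈ -1.3170e+6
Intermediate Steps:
O = sqrt(57931) ≈ 240.69
M = 144461/255263 - sqrt(57931)/727124 (M = (824088 - 101783)/1276315 + sqrt(57931)/(-727124) = 722305*(1/1276315) + sqrt(57931)*(-1/727124) = 144461/255263 - sqrt(57931)/727124 ≈ 0.56560)
(I*(-2) - 1701283) + M = (-192141*(-2) - 1701283) + (144461/255263 - sqrt(57931)/727124) = (384282 - 1701283) + (144461/255263 - sqrt(57931)/727124) = -1317001 + (144461/255263 - sqrt(57931)/727124) = -336181481802/255263 - sqrt(57931)/727124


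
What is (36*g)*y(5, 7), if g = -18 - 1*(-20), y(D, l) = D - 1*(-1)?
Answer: 432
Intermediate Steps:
y(D, l) = 1 + D (y(D, l) = D + 1 = 1 + D)
g = 2 (g = -18 + 20 = 2)
(36*g)*y(5, 7) = (36*2)*(1 + 5) = 72*6 = 432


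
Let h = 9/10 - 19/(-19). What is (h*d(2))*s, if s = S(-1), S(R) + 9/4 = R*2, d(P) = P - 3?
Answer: 323/40 ≈ 8.0750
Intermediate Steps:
d(P) = -3 + P
S(R) = -9/4 + 2*R (S(R) = -9/4 + R*2 = -9/4 + 2*R)
s = -17/4 (s = -9/4 + 2*(-1) = -9/4 - 2 = -17/4 ≈ -4.2500)
h = 19/10 (h = 9*(⅒) - 19*(-1/19) = 9/10 + 1 = 19/10 ≈ 1.9000)
(h*d(2))*s = (19*(-3 + 2)/10)*(-17/4) = ((19/10)*(-1))*(-17/4) = -19/10*(-17/4) = 323/40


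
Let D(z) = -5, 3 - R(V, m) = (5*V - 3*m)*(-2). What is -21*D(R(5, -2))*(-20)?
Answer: -2100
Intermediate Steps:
R(V, m) = 3 - 6*m + 10*V (R(V, m) = 3 - (5*V - 3*m)*(-2) = 3 - (-3*m + 5*V)*(-2) = 3 - (-10*V + 6*m) = 3 + (-6*m + 10*V) = 3 - 6*m + 10*V)
-21*D(R(5, -2))*(-20) = -21*(-5)*(-20) = 105*(-20) = -2100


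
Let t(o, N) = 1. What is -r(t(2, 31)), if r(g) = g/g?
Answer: -1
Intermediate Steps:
r(g) = 1
-r(t(2, 31)) = -1*1 = -1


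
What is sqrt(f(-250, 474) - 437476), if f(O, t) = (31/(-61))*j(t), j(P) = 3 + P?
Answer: I*sqrt(1628750203)/61 ≈ 661.6*I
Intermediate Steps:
f(O, t) = -93/61 - 31*t/61 (f(O, t) = (31/(-61))*(3 + t) = (31*(-1/61))*(3 + t) = -31*(3 + t)/61 = -93/61 - 31*t/61)
sqrt(f(-250, 474) - 437476) = sqrt((-93/61 - 31/61*474) - 437476) = sqrt((-93/61 - 14694/61) - 437476) = sqrt(-14787/61 - 437476) = sqrt(-26700823/61) = I*sqrt(1628750203)/61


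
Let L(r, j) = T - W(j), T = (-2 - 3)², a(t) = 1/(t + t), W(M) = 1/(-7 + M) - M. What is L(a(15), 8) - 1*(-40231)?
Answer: 40263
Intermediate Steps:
a(t) = 1/(2*t)
T = 25 (T = (-5)² = 25)
L(r, j) = 25 - (1 - j² + 7*j)/(-7 + j)
L(a(15), 8) - 1*(-40231) = (-176 + 8² + 18*8)/(-7 + 8) - 1*(-40231) = (-176 + 64 + 144)/1 + 40231 = 1*32 + 40231 = 32 + 40231 = 40263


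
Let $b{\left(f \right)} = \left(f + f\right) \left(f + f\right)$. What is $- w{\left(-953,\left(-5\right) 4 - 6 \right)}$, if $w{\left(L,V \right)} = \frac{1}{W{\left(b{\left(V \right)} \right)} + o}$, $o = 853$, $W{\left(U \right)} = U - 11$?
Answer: $- \frac{1}{3546} \approx -0.00028201$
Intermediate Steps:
$b{\left(f \right)} = 4 f^{2}$ ($b{\left(f \right)} = 2 f 2 f = 4 f^{2}$)
$W{\left(U \right)} = -11 + U$ ($W{\left(U \right)} = U - 11 = -11 + U$)
$w{\left(L,V \right)} = \frac{1}{842 + 4 V^{2}}$ ($w{\left(L,V \right)} = \frac{1}{\left(-11 + 4 V^{2}\right) + 853} = \frac{1}{842 + 4 V^{2}}$)
$- w{\left(-953,\left(-5\right) 4 - 6 \right)} = - \frac{1}{2 \left(421 + 2 \left(\left(-5\right) 4 - 6\right)^{2}\right)} = - \frac{1}{2 \left(421 + 2 \left(-20 - 6\right)^{2}\right)} = - \frac{1}{2 \left(421 + 2 \left(-26\right)^{2}\right)} = - \frac{1}{2 \left(421 + 2 \cdot 676\right)} = - \frac{1}{2 \left(421 + 1352\right)} = - \frac{1}{2 \cdot 1773} = \left(-1\right) \frac{1}{3546} = - \frac{1}{3546}$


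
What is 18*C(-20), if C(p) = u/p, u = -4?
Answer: 18/5 ≈ 3.6000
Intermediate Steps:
C(p) = -4/p
18*C(-20) = 18*(-4/(-20)) = 18*(-4*(-1/20)) = 18*(⅕) = 18/5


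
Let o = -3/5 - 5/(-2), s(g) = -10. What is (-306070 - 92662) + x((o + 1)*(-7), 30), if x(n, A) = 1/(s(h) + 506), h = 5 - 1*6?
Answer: -197771071/496 ≈ -3.9873e+5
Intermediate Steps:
h = -1 (h = 5 - 6 = -1)
o = 19/10 (o = -3*⅕ - 5*(-½) = -⅗ + 5/2 = 19/10 ≈ 1.9000)
x(n, A) = 1/496 (x(n, A) = 1/(-10 + 506) = 1/496)
(-306070 - 92662) + x((o + 1)*(-7), 30) = (-306070 - 92662) + 1/496 = -398732 + 1/496 = -197771071/496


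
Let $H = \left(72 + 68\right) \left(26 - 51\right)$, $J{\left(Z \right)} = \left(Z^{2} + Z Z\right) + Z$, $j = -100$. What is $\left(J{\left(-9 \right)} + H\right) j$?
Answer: $334700$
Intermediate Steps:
$J{\left(Z \right)} = Z + 2 Z^{2}$ ($J{\left(Z \right)} = \left(Z^{2} + Z^{2}\right) + Z = 2 Z^{2} + Z = Z + 2 Z^{2}$)
$H = -3500$ ($H = 140 \left(-25\right) = -3500$)
$\left(J{\left(-9 \right)} + H\right) j = \left(- 9 \left(1 + 2 \left(-9\right)\right) - 3500\right) \left(-100\right) = \left(- 9 \left(1 - 18\right) - 3500\right) \left(-100\right) = \left(\left(-9\right) \left(-17\right) - 3500\right) \left(-100\right) = \left(153 - 3500\right) \left(-100\right) = \left(-3347\right) \left(-100\right) = 334700$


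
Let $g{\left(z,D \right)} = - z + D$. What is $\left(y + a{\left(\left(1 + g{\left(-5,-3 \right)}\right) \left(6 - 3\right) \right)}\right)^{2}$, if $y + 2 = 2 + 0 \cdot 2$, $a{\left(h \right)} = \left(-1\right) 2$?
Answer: $4$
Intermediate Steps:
$g{\left(z,D \right)} = D - z$
$a{\left(h \right)} = -2$
$y = 0$ ($y = -2 + \left(2 + 0 \cdot 2\right) = -2 + \left(2 + 0\right) = -2 + 2 = 0$)
$\left(y + a{\left(\left(1 + g{\left(-5,-3 \right)}\right) \left(6 - 3\right) \right)}\right)^{2} = \left(0 - 2\right)^{2} = \left(-2\right)^{2} = 4$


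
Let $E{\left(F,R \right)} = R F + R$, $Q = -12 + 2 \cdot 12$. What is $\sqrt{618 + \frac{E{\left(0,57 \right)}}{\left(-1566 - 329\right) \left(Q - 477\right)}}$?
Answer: $\frac{\sqrt{2132702788681}}{58745} \approx 24.86$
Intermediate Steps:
$Q = 12$ ($Q = -12 + 24 = 12$)
$E{\left(F,R \right)} = R + F R$ ($E{\left(F,R \right)} = F R + R = R + F R$)
$\sqrt{618 + \frac{E{\left(0,57 \right)}}{\left(-1566 - 329\right) \left(Q - 477\right)}} = \sqrt{618 + \frac{57 \left(1 + 0\right)}{\left(-1566 - 329\right) \left(12 - 477\right)}} = \sqrt{618 + \frac{57 \cdot 1}{\left(-1895\right) \left(-465\right)}} = \sqrt{618 + \frac{57}{881175}} = \sqrt{618 + 57 \cdot \frac{1}{881175}} = \sqrt{618 + \frac{19}{293725}} = \sqrt{\frac{181522069}{293725}} = \frac{\sqrt{2132702788681}}{58745}$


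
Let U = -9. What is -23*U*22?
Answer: 4554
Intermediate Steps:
-23*U*22 = -23*(-9)*22 = 207*22 = 4554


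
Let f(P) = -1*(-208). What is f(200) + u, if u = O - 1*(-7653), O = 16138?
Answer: 23999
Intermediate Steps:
u = 23791 (u = 16138 - 1*(-7653) = 16138 + 7653 = 23791)
f(P) = 208
f(200) + u = 208 + 23791 = 23999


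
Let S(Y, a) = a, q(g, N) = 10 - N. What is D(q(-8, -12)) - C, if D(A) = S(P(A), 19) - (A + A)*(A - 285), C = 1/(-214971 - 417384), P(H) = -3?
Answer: 7329626806/632355 ≈ 11591.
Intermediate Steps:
C = -1/632355 (C = 1/(-632355) = -1/632355 ≈ -1.5814e-6)
D(A) = 19 - 2*A*(-285 + A) (D(A) = 19 - (A + A)*(A - 285) = 19 - 2*A*(-285 + A))
D(q(-8, -12)) - C = (19 - 2*(10 - 1*(-12))**2 + 570*(10 - 1*(-12))) - 1*(-1/632355) = (19 - 2*(10 + 12)**2 + 570*(10 + 12)) + 1/632355 = (19 - 2*22**2 + 570*22) + 1/632355 = (19 - 2*484 + 12540) + 1/632355 = (19 - 968 + 12540) + 1/632355 = 11591 + 1/632355 = 7329626806/632355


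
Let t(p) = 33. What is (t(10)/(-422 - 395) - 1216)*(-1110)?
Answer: 1102790550/817 ≈ 1.3498e+6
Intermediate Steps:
(t(10)/(-422 - 395) - 1216)*(-1110) = (33/(-422 - 395) - 1216)*(-1110) = (33/(-817) - 1216)*(-1110) = (33*(-1/817) - 1216)*(-1110) = (-33/817 - 1216)*(-1110) = -993505/817*(-1110) = 1102790550/817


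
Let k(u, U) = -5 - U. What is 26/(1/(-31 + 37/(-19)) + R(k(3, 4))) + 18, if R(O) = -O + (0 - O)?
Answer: 218758/11249 ≈ 19.447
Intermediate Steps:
R(O) = -2*O (R(O) = -O - O = -2*O)
26/(1/(-31 + 37/(-19)) + R(k(3, 4))) + 18 = 26/(1/(-31 + 37/(-19)) - 2*(-5 - 1*4)) + 18 = 26/(1/(-31 + 37*(-1/19)) - 2*(-5 - 4)) + 18 = 26/(1/(-31 - 37/19) - 2*(-9)) + 18 = 26/(1/(-626/19) + 18) + 18 = 26/(-19/626 + 18) + 18 = 26/(11249/626) + 18 = (626/11249)*26 + 18 = 16276/11249 + 18 = 218758/11249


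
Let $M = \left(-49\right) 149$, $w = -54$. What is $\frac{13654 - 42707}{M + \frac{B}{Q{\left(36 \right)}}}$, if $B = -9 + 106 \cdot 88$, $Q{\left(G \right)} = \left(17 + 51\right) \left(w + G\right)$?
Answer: $\frac{35560872}{8945743} \approx 3.9752$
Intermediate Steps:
$Q{\left(G \right)} = -3672 + 68 G$ ($Q{\left(G \right)} = \left(17 + 51\right) \left(-54 + G\right) = 68 \left(-54 + G\right) = -3672 + 68 G$)
$B = 9319$ ($B = -9 + 9328 = 9319$)
$M = -7301$
$\frac{13654 - 42707}{M + \frac{B}{Q{\left(36 \right)}}} = \frac{13654 - 42707}{-7301 + \frac{9319}{-3672 + 68 \cdot 36}} = - \frac{29053}{-7301 + \frac{9319}{-3672 + 2448}} = - \frac{29053}{-7301 + \frac{9319}{-1224}} = - \frac{29053}{-7301 + 9319 \left(- \frac{1}{1224}\right)} = - \frac{29053}{-7301 - \frac{9319}{1224}} = - \frac{29053}{- \frac{8945743}{1224}} = \left(-29053\right) \left(- \frac{1224}{8945743}\right) = \frac{35560872}{8945743}$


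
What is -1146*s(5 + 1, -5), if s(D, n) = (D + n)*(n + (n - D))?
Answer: 18336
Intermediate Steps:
s(D, n) = (D + n)*(-D + 2*n)
-1146*s(5 + 1, -5) = -1146*(-(5 + 1)**2 + 2*(-5)**2 + (5 + 1)*(-5)) = -1146*(-1*6**2 + 2*25 + 6*(-5)) = -1146*(-1*36 + 50 - 30) = -1146*(-36 + 50 - 30) = -1146*(-16) = 18336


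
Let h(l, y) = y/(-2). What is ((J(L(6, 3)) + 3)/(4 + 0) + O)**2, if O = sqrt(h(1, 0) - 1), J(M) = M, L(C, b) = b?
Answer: 5/4 + 3*I ≈ 1.25 + 3.0*I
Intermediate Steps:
h(l, y) = -y/2 (h(l, y) = y*(-1/2) = -y/2)
O = I (O = sqrt(-1/2*0 - 1) = sqrt(0 - 1) = sqrt(-1) = I ≈ 1.0*I)
((J(L(6, 3)) + 3)/(4 + 0) + O)**2 = ((3 + 3)/(4 + 0) + I)**2 = (6/4 + I)**2 = (6*(1/4) + I)**2 = (3/2 + I)**2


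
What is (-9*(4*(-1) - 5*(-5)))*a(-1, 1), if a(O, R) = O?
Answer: 189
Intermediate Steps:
(-9*(4*(-1) - 5*(-5)))*a(-1, 1) = -9*(4*(-1) - 5*(-5))*(-1) = -9*(-4 + 25)*(-1) = -9*21*(-1) = -189*(-1) = 189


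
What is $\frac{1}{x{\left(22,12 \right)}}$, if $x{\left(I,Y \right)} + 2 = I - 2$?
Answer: $\frac{1}{18} \approx 0.055556$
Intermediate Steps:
$x{\left(I,Y \right)} = -4 + I$ ($x{\left(I,Y \right)} = -2 + \left(I - 2\right) = -2 + \left(-2 + I\right) = -4 + I$)
$\frac{1}{x{\left(22,12 \right)}} = \frac{1}{-4 + 22} = \frac{1}{18}$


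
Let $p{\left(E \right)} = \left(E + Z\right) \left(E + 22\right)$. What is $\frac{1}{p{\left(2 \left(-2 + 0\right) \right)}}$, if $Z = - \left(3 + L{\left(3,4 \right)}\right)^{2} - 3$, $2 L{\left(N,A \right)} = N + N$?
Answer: $- \frac{1}{774} \approx -0.001292$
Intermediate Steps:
$L{\left(N,A \right)} = N$ ($L{\left(N,A \right)} = \frac{N + N}{2} = \frac{2 N}{2} = N$)
$Z = -39$ ($Z = - \left(3 + 3\right)^{2} - 3 = - 6^{2} - 3 = \left(-1\right) 36 - 3 = -36 - 3 = -39$)
$p{\left(E \right)} = \left(-39 + E\right) \left(22 + E\right)$ ($p{\left(E \right)} = \left(E - 39\right) \left(E + 22\right) = \left(-39 + E\right) \left(22 + E\right)$)
$\frac{1}{p{\left(2 \left(-2 + 0\right) \right)}} = \frac{1}{-858 + \left(2 \left(-2 + 0\right)\right)^{2} - 17 \cdot 2 \left(-2 + 0\right)} = \frac{1}{-858 + \left(2 \left(-2\right)\right)^{2} - 17 \cdot 2 \left(-2\right)} = \frac{1}{-858 + \left(-4\right)^{2} - -68} = \frac{1}{-858 + 16 + 68} = \frac{1}{-774} = - \frac{1}{774}$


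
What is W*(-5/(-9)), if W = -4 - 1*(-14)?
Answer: 50/9 ≈ 5.5556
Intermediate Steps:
W = 10 (W = -4 + 14 = 10)
W*(-5/(-9)) = 10*(-5/(-9)) = 10*(-5*(-1/9)) = 10*(5/9) = 50/9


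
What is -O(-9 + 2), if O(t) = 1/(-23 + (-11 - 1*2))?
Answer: 1/36 ≈ 0.027778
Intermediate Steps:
O(t) = -1/36 (O(t) = 1/(-23 + (-11 - 2)) = 1/(-23 - 13) = 1/(-36) = -1/36)
-O(-9 + 2) = -1*(-1/36) = 1/36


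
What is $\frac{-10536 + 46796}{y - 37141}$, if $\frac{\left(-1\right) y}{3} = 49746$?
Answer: $- \frac{36260}{186379} \approx -0.19455$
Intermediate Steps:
$y = -149238$ ($y = \left(-3\right) 49746 = -149238$)
$\frac{-10536 + 46796}{y - 37141} = \frac{-10536 + 46796}{-149238 - 37141} = \frac{36260}{-186379} = 36260 \left(- \frac{1}{186379}\right) = - \frac{36260}{186379}$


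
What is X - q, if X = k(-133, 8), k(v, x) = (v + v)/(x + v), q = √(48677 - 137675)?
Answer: 266/125 - I*√88998 ≈ 2.128 - 298.33*I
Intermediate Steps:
q = I*√88998 (q = √(-88998) = I*√88998 ≈ 298.33*I)
k(v, x) = 2*v/(v + x) (k(v, x) = (2*v)/(v + x) = 2*v/(v + x))
X = 266/125 (X = 2*(-133)/(-133 + 8) = 2*(-133)/(-125) = 2*(-133)*(-1/125) = 266/125 ≈ 2.1280)
X - q = 266/125 - I*√88998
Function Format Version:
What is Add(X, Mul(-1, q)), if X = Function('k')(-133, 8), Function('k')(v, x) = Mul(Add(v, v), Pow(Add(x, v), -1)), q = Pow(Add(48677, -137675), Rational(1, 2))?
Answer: Add(Rational(266, 125), Mul(-1, I, Pow(88998, Rational(1, 2)))) ≈ Add(2.1280, Mul(-298.33, I))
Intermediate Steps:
q = Mul(I, Pow(88998, Rational(1, 2))) (q = Pow(-88998, Rational(1, 2)) = Mul(I, Pow(88998, Rational(1, 2))) ≈ Mul(298.33, I))
Function('k')(v, x) = Mul(2, v, Pow(Add(v, x), -1)) (Function('k')(v, x) = Mul(Mul(2, v), Pow(Add(v, x), -1)) = Mul(2, v, Pow(Add(v, x), -1)))
X = Rational(266, 125) (X = Mul(2, -133, Pow(Add(-133, 8), -1)) = Mul(2, -133, Pow(-125, -1)) = Mul(2, -133, Rational(-1, 125)) = Rational(266, 125) ≈ 2.1280)
Add(X, Mul(-1, q)) = Add(Rational(266, 125), Mul(-1, Mul(I, Pow(88998, Rational(1, 2))))) = Add(Rational(266, 125), Mul(-1, I, Pow(88998, Rational(1, 2))))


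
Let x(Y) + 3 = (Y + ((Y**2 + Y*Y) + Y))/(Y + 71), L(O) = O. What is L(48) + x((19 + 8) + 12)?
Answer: 807/11 ≈ 73.364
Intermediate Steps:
x(Y) = -3 + (2*Y + 2*Y**2)/(71 + Y) (x(Y) = -3 + (Y + ((Y**2 + Y*Y) + Y))/(Y + 71) = -3 + (Y + ((Y**2 + Y**2) + Y))/(71 + Y) = -3 + (Y + (2*Y**2 + Y))/(71 + Y) = -3 + (Y + (Y + 2*Y**2))/(71 + Y) = -3 + (2*Y + 2*Y**2)/(71 + Y))
L(48) + x((19 + 8) + 12) = 48 + (-213 - ((19 + 8) + 12) + 2*((19 + 8) + 12)**2)/(71 + ((19 + 8) + 12)) = 48 + (-213 - (27 + 12) + 2*(27 + 12)**2)/(71 + (27 + 12)) = 48 + (-213 - 1*39 + 2*39**2)/(71 + 39) = 48 + (-213 - 39 + 2*1521)/110 = 48 + (-213 - 39 + 3042)/110 = 48 + (1/110)*2790 = 48 + 279/11 = 807/11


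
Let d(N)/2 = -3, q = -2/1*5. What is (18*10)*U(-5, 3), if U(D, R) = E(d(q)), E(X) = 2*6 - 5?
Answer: 1260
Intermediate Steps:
q = -10 (q = -2*1*5 = -2*5 = -10)
d(N) = -6 (d(N) = 2*(-3) = -6)
E(X) = 7 (E(X) = 12 - 5 = 7)
U(D, R) = 7
(18*10)*U(-5, 3) = (18*10)*7 = 180*7 = 1260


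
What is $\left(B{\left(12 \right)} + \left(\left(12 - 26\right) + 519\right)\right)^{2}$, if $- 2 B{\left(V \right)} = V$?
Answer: $249001$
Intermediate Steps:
$B{\left(V \right)} = - \frac{V}{2}$
$\left(B{\left(12 \right)} + \left(\left(12 - 26\right) + 519\right)\right)^{2} = \left(\left(- \frac{1}{2}\right) 12 + \left(\left(12 - 26\right) + 519\right)\right)^{2} = \left(-6 + \left(-14 + 519\right)\right)^{2} = \left(-6 + 505\right)^{2} = 499^{2} = 249001$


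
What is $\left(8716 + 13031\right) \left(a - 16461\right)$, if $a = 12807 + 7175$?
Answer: $76571187$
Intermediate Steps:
$a = 19982$
$\left(8716 + 13031\right) \left(a - 16461\right) = \left(8716 + 13031\right) \left(19982 - 16461\right) = 21747 \cdot 3521 = 76571187$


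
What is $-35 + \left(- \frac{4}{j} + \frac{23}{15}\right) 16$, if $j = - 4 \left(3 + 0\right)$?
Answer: $- \frac{77}{15} \approx -5.1333$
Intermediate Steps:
$j = -12$ ($j = \left(-4\right) 3 = -12$)
$-35 + \left(- \frac{4}{j} + \frac{23}{15}\right) 16 = -35 + \left(- \frac{4}{-12} + \frac{23}{15}\right) 16 = -35 + \left(\left(-4\right) \left(- \frac{1}{12}\right) + 23 \cdot \frac{1}{15}\right) 16 = -35 + \left(\frac{1}{3} + \frac{23}{15}\right) 16 = -35 + \frac{28}{15} \cdot 16 = -35 + \frac{448}{15} = - \frac{77}{15}$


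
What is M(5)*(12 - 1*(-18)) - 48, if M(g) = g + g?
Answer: 252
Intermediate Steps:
M(g) = 2*g
M(5)*(12 - 1*(-18)) - 48 = (2*5)*(12 - 1*(-18)) - 48 = 10*(12 + 18) - 48 = 10*30 - 48 = 300 - 48 = 252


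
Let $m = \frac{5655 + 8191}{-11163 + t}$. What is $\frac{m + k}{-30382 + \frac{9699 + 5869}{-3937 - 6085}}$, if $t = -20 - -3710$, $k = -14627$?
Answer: $\frac{547809620587}{1137779091378} \approx 0.48147$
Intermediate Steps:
$t = 3690$ ($t = -20 + 3710 = 3690$)
$m = - \frac{13846}{7473}$ ($m = \frac{5655 + 8191}{-11163 + 3690} = \frac{13846}{-7473} = 13846 \left(- \frac{1}{7473}\right) = - \frac{13846}{7473} \approx -1.8528$)
$\frac{m + k}{-30382 + \frac{9699 + 5869}{-3937 - 6085}} = \frac{- \frac{13846}{7473} - 14627}{-30382 + \frac{9699 + 5869}{-3937 - 6085}} = - \frac{109321417}{7473 \left(-30382 + \frac{15568}{-10022}\right)} = - \frac{109321417}{7473 \left(-30382 + 15568 \left(- \frac{1}{10022}\right)\right)} = - \frac{109321417}{7473 \left(-30382 - \frac{7784}{5011}\right)} = - \frac{109321417}{7473 \left(- \frac{152251986}{5011}\right)} = \left(- \frac{109321417}{7473}\right) \left(- \frac{5011}{152251986}\right) = \frac{547809620587}{1137779091378}$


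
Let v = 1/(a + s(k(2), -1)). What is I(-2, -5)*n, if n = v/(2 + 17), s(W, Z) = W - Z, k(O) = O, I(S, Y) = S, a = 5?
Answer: -1/76 ≈ -0.013158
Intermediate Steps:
v = ⅛ (v = 1/(5 + (2 - 1*(-1))) = 1/(5 + (2 + 1)) = 1/(5 + 3) = 1/8 = ⅛ ≈ 0.12500)
n = 1/152 (n = 1/(8*(2 + 17)) = (⅛)/19 = (⅛)*(1/19) = 1/152 ≈ 0.0065789)
I(-2, -5)*n = -2*1/152 = -1/76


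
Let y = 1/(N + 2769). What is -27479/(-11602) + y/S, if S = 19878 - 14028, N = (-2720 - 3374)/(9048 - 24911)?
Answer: 1765490312721419/745413518482425 ≈ 2.3685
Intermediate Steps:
N = 6094/15863 (N = -6094/(-15863) = -6094*(-1/15863) = 6094/15863 ≈ 0.38416)
S = 5850
y = 15863/43930741 (y = 1/(6094/15863 + 2769) = 1/(43930741/15863) = 15863/43930741 ≈ 0.00036109)
-27479/(-11602) + y/S = -27479/(-11602) + (15863/43930741)/5850 = -27479*(-1/11602) + (15863/43930741)*(1/5850) = 27479/11602 + 15863/256994834850 = 1765490312721419/745413518482425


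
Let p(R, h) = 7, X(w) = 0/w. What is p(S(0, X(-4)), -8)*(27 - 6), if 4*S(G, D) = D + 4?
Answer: 147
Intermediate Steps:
X(w) = 0
S(G, D) = 1 + D/4 (S(G, D) = (D + 4)/4 = (4 + D)/4 = 1 + D/4)
p(S(0, X(-4)), -8)*(27 - 6) = 7*(27 - 6) = 7*21 = 147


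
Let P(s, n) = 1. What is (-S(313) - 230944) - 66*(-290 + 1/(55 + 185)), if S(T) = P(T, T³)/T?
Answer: -2651789563/12520 ≈ -2.1180e+5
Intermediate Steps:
S(T) = 1/T
(-S(313) - 230944) - 66*(-290 + 1/(55 + 185)) = (-1/313 - 230944) - 66*(-290 + 1/(55 + 185)) = (-1*1/313 - 230944) - 66*(-290 + 1/240) = (-1/313 - 230944) - 66*(-290 + 1/240) = -72285473/313 - 66*(-69599/240) = -72285473/313 + 765589/40 = -2651789563/12520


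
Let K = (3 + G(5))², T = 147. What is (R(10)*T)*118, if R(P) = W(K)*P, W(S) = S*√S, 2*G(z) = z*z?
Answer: 1291886715/2 ≈ 6.4594e+8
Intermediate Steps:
G(z) = z²/2 (G(z) = (z*z)/2 = z²/2)
K = 961/4 (K = (3 + (½)*5²)² = (3 + (½)*25)² = (3 + 25/2)² = (31/2)² = 961/4 ≈ 240.25)
W(S) = S^(3/2)
R(P) = 29791*P/8 (R(P) = (961/4)^(3/2)*P = 29791*P/8)
(R(10)*T)*118 = (((29791/8)*10)*147)*118 = ((148955/4)*147)*118 = (21896385/4)*118 = 1291886715/2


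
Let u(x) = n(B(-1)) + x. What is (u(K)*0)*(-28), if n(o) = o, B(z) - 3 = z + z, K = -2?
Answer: 0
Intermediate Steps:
B(z) = 3 + 2*z (B(z) = 3 + (z + z) = 3 + 2*z)
u(x) = 1 + x (u(x) = (3 + 2*(-1)) + x = (3 - 2) + x = 1 + x)
(u(K)*0)*(-28) = ((1 - 2)*0)*(-28) = -1*0*(-28) = 0*(-28) = 0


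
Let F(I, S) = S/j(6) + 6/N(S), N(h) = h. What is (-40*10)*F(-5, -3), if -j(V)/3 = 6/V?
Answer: 400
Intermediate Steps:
j(V) = -18/V
F(I, S) = 6/S - S/3 (F(I, S) = S/((-18/6)) + 6/S = S/((-18*⅙)) + 6/S = S/(-3) + 6/S = S*(-⅓) + 6/S = -S/3 + 6/S = 6/S - S/3)
(-40*10)*F(-5, -3) = (-40*10)*(6/(-3) - ⅓*(-3)) = -400*(6*(-⅓) + 1) = -400*(-2 + 1) = -400*(-1) = 400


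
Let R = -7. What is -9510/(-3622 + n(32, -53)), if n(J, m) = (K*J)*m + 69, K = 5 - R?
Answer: 1902/4781 ≈ 0.39782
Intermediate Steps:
K = 12 (K = 5 - 1*(-7) = 5 + 7 = 12)
n(J, m) = 69 + 12*J*m (n(J, m) = (12*J)*m + 69 = 12*J*m + 69 = 69 + 12*J*m)
-9510/(-3622 + n(32, -53)) = -9510/(-3622 + (69 + 12*32*(-53))) = -9510/(-3622 + (69 - 20352)) = -9510/(-3622 - 20283) = -9510/(-23905) = -9510*(-1/23905) = 1902/4781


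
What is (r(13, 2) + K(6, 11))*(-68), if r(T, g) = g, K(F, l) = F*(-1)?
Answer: 272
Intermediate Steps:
K(F, l) = -F
(r(13, 2) + K(6, 11))*(-68) = (2 - 1*6)*(-68) = (2 - 6)*(-68) = -4*(-68) = 272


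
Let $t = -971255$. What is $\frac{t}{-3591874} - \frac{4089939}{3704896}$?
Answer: $- \frac{426621030431}{511827677504} \approx -0.83352$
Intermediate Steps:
$\frac{t}{-3591874} - \frac{4089939}{3704896} = - \frac{971255}{-3591874} - \frac{4089939}{3704896} = \left(-971255\right) \left(- \frac{1}{3591874}\right) - \frac{4089939}{3704896} = \frac{971255}{3591874} - \frac{4089939}{3704896} = - \frac{426621030431}{511827677504}$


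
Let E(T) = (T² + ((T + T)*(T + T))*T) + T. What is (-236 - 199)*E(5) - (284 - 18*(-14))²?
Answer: -517846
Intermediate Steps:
E(T) = T + T² + 4*T³ (E(T) = (T² + ((2*T)*(2*T))*T) + T = (T² + (4*T²)*T) + T = (T² + 4*T³) + T = T + T² + 4*T³)
(-236 - 199)*E(5) - (284 - 18*(-14))² = (-236 - 199)*(5*(1 + 5 + 4*5²)) - (284 - 18*(-14))² = -2175*(1 + 5 + 4*25) - (284 + 252)² = -2175*(1 + 5 + 100) - 1*536² = -2175*106 - 1*287296 = -435*530 - 287296 = -230550 - 287296 = -517846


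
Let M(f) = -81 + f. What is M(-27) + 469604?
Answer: 469496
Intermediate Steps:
M(-27) + 469604 = (-81 - 27) + 469604 = -108 + 469604 = 469496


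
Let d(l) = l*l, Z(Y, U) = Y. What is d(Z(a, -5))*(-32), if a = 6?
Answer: -1152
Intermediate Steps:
d(l) = l²
d(Z(a, -5))*(-32) = 6²*(-32) = 36*(-32) = -1152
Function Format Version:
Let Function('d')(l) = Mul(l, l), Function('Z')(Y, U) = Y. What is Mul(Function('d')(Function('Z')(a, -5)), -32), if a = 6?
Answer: -1152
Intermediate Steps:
Function('d')(l) = Pow(l, 2)
Mul(Function('d')(Function('Z')(a, -5)), -32) = Mul(Pow(6, 2), -32) = Mul(36, -32) = -1152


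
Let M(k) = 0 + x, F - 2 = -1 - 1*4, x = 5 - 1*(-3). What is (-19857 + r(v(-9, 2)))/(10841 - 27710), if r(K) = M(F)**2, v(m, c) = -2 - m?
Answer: 19793/16869 ≈ 1.1733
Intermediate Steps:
x = 8 (x = 5 + 3 = 8)
F = -3 (F = 2 + (-1 - 1*4) = 2 + (-1 - 4) = 2 - 5 = -3)
M(k) = 8 (M(k) = 0 + 8 = 8)
r(K) = 64 (r(K) = 8**2 = 64)
(-19857 + r(v(-9, 2)))/(10841 - 27710) = (-19857 + 64)/(10841 - 27710) = -19793/(-16869) = -19793*(-1/16869) = 19793/16869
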